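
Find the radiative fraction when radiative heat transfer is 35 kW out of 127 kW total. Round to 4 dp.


f_rad = Q_rad / Q_total
f_rad = 35 / 127 = 0.2756


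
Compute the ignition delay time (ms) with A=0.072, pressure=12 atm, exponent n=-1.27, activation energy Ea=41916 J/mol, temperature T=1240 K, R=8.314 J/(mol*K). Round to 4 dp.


tau = A * P^n * exp(Ea/(R*T))
P^n = 12^(-1.27) = 0.04260296
Ea/(R*T) = 41916/(8.314*1240) = 4.065820
exp(Ea/(R*T)) = 58.312694
tau = 0.072 * 0.04260296 * 58.312694 = 0.1789 ms


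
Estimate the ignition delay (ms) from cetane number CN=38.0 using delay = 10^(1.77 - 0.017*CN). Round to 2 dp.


delay = 10^(1.77 - 0.017*CN)
Exponent = 1.77 - 0.017*38.0 = 1.1240
delay = 10^1.1240 = 13.30 ms


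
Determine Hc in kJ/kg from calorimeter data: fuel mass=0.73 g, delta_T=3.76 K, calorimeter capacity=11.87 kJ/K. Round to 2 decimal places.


Hc = C_cal * delta_T / m_fuel
Q_released = 11.87 * 3.76 = 44.6312 kJ
m_fuel = 0.73 g = 0.73/1000 kg = 0.000730 kg
Hc = 44.6312 / 0.000730 = 61138.63 kJ/kg


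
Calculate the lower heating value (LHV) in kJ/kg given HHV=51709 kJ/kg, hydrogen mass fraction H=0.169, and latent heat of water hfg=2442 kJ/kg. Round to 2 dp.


LHV = HHV - hfg * 9 * H
Water correction = 2442 * 9 * 0.169 = 3714.282 kJ/kg
LHV = 51709 - 3714.282 = 47994.72 kJ/kg


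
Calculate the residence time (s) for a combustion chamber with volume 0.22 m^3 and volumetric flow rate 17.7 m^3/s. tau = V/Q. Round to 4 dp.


tau = V / Q_flow
tau = 0.22 / 17.7 = 0.0124 s


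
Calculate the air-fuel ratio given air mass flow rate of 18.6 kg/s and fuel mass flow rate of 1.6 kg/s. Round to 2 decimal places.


AFR = m_air / m_fuel
AFR = 18.6 / 1.6 = 11.63


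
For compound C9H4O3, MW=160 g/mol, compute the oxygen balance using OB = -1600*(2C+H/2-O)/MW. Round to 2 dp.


OB = -1600 * (2C + H/2 - O) / MW
Inner = 2*9 + 4/2 - 3 = 17.00
OB = -1600 * 17.00 / 160 = -170.00%


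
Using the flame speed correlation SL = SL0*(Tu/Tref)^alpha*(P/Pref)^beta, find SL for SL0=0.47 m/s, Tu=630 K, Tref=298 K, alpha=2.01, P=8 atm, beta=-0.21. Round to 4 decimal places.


SL = SL0 * (Tu/Tref)^alpha * (P/Pref)^beta
T ratio = 630/298 = 2.11409396
(T ratio)^alpha = 2.11409396^2.01 = 4.502978
(P/Pref)^beta = 8^(-0.21) = 0.646176
SL = 0.47 * 4.502978 * 0.646176 = 1.3676 m/s


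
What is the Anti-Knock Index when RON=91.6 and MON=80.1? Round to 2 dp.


AKI = (RON + MON) / 2
AKI = (91.6 + 80.1) / 2
AKI = 171.7 / 2 = 85.85


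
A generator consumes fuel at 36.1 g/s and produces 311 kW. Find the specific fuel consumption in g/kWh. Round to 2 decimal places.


SFC = (mf / BP) * 3600
Rate = 36.1 / 311 = 0.116077 g/(s*kW)
SFC = 0.116077 * 3600 = 417.88 g/kWh


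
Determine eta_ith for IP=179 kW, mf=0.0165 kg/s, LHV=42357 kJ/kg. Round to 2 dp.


eta_ith = (IP / (mf * LHV)) * 100
Denominator = 0.0165 * 42357 = 698.8905 kW
eta_ith = (179 / 698.8905) * 100 = 25.61%


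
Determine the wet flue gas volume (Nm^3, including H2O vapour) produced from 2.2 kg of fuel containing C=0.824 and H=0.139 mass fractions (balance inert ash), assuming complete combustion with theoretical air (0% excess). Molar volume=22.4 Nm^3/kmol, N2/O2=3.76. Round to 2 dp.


Per kg fuel: CO2 = (C/12 kmol)*22.4 = (0.824/12)*22.4 = 1.53813 Nm^3
Per kg fuel: H2O = (H/2 kmol)*22.4 = (0.139/2)*22.4 = 1.55680 Nm^3
O2 needed per kg fuel = C/12 + H/4 = 0.824/12 + 0.139/4 = 0.10341667 kmol
Per kg fuel: N2 = O2*3.76*22.4 = 0.10341667*3.76*22.4 = 8.71017 Nm^3
Total per kg = 1.53813 + 1.55680 + 8.71017 = 11.80510 Nm^3
Total = 11.80510 * 2.2 = 25.97 Nm^3


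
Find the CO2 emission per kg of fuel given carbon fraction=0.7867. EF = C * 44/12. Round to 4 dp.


EF = C_frac * (M_CO2 / M_C)
EF = 0.7867 * (44/12)
EF = 0.7867 * 3.666667 = 2.8846 kg_CO2/kg_fuel


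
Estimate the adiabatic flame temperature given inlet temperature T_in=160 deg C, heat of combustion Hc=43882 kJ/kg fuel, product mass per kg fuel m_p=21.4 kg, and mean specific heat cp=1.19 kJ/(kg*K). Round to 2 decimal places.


T_ad = T_in + Hc / (m_p * cp)
Denominator = 21.4 * 1.19 = 25.4660
Temperature rise = 43882 / 25.4660 = 1723.16 K
T_ad = 160 + 1723.16 = 1883.16 deg C


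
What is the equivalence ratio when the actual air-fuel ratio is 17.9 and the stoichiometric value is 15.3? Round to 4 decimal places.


phi = AFR_stoich / AFR_actual
phi = 15.3 / 17.9 = 0.8547


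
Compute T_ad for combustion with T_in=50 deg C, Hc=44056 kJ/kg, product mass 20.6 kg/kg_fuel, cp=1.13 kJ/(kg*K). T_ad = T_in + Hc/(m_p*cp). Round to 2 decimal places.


T_ad = T_in + Hc / (m_p * cp)
Denominator = 20.6 * 1.13 = 23.2780
Temperature rise = 44056 / 23.2780 = 1892.60 K
T_ad = 50 + 1892.60 = 1942.60 deg C


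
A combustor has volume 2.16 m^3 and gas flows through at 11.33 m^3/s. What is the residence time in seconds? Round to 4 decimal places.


tau = V / Q_flow
tau = 2.16 / 11.33 = 0.1906 s


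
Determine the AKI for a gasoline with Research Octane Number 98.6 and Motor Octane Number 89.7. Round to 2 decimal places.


AKI = (RON + MON) / 2
AKI = (98.6 + 89.7) / 2
AKI = 188.3 / 2 = 94.15


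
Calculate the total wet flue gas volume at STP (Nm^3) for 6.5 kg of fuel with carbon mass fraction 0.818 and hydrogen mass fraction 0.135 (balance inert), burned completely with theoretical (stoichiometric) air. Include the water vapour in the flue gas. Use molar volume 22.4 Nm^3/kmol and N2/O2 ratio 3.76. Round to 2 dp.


Per kg fuel: CO2 = (C/12 kmol)*22.4 = (0.818/12)*22.4 = 1.52693 Nm^3
Per kg fuel: H2O = (H/2 kmol)*22.4 = (0.135/2)*22.4 = 1.51200 Nm^3
O2 needed per kg fuel = C/12 + H/4 = 0.818/12 + 0.135/4 = 0.10191667 kmol
Per kg fuel: N2 = O2*3.76*22.4 = 0.10191667*3.76*22.4 = 8.58383 Nm^3
Total per kg = 1.52693 + 1.51200 + 8.58383 = 11.62276 Nm^3
Total = 11.62276 * 6.5 = 75.55 Nm^3


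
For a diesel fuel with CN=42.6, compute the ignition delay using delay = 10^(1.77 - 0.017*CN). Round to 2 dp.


delay = 10^(1.77 - 0.017*CN)
Exponent = 1.77 - 0.017*42.6 = 1.0458
delay = 10^1.0458 = 11.11 ms


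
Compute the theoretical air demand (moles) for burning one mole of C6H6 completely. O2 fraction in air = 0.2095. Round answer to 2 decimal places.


Balanced combustion: C6H6 + 7.5 O2 -> 6 CO2 + 3 H2O
O2 needed = C + H/4 = 6 + 6/4 = 7.50 moles
Air moles = O2 / 0.2095 = 7.50 / 0.2095 = 35.80 moles air


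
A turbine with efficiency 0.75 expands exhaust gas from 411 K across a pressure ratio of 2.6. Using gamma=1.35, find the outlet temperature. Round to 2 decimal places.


T_out = T_in * (1 - eta * (1 - PR^(-(gamma-1)/gamma)))
Exponent = -(1.35-1)/1.35 = -0.25925926
PR^exp = 2.6^(-0.25925926) = 0.78057442
Factor = 1 - 0.75*(1 - 0.78057442) = 0.83543082
T_out = 411 * 0.83543082 = 343.36 K


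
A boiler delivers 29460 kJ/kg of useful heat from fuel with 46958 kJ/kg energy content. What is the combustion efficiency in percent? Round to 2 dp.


Efficiency = (Q_useful / Q_fuel) * 100
Efficiency = (29460 / 46958) * 100
Efficiency = 0.6274 * 100 = 62.74%


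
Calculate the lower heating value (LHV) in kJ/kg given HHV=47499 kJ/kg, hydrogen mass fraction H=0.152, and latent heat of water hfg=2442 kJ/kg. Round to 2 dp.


LHV = HHV - hfg * 9 * H
Water correction = 2442 * 9 * 0.152 = 3340.656 kJ/kg
LHV = 47499 - 3340.656 = 44158.34 kJ/kg


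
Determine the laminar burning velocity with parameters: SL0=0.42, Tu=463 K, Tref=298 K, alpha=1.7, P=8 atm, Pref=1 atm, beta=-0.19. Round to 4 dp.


SL = SL0 * (Tu/Tref)^alpha * (P/Pref)^beta
T ratio = 463/298 = 1.55369128
(T ratio)^alpha = 1.55369128^1.7 = 2.115047
(P/Pref)^beta = 8^(-0.19) = 0.673617
SL = 0.42 * 2.115047 * 0.673617 = 0.5984 m/s


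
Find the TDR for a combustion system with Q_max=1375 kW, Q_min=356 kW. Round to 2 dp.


TDR = Q_max / Q_min
TDR = 1375 / 356 = 3.86


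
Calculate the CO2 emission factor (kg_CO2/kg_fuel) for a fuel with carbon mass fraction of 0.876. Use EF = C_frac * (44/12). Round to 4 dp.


EF = C_frac * (M_CO2 / M_C)
EF = 0.876 * (44/12)
EF = 0.876 * 3.666667 = 3.2120 kg_CO2/kg_fuel


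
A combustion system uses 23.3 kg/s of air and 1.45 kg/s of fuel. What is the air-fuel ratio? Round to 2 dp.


AFR = m_air / m_fuel
AFR = 23.3 / 1.45 = 16.07


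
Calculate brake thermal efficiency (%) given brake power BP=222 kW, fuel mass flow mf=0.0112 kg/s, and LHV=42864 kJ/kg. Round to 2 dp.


eta_BTE = (BP / (mf * LHV)) * 100
Denominator = 0.0112 * 42864 = 480.0768 kW
eta_BTE = (222 / 480.0768) * 100 = 46.24%


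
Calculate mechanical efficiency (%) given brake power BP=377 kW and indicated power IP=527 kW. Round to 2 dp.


eta_mech = (BP / IP) * 100
Ratio = 377 / 527 = 0.7154
eta_mech = 0.7154 * 100 = 71.54%


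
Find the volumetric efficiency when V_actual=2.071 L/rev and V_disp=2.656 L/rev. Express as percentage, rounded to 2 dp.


eta_v = (V_actual / V_disp) * 100
Ratio = 2.071 / 2.656 = 0.7797
eta_v = 0.7797 * 100 = 77.97%


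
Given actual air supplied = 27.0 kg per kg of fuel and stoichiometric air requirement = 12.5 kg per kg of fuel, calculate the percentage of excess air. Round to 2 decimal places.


Excess air = actual - stoichiometric = 27.0 - 12.5 = 14.50 kg/kg fuel
Excess air % = (excess / stoich) * 100 = (14.50 / 12.5) * 100 = 116.00%


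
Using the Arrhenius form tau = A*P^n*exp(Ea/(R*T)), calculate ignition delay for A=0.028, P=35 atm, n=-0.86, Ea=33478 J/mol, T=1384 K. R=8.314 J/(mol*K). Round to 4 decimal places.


tau = A * P^n * exp(Ea/(R*T))
P^n = 35^(-0.86) = 0.04700039
Ea/(R*T) = 33478/(8.314*1384) = 2.909467
exp(Ea/(R*T)) = 18.347012
tau = 0.028 * 0.04700039 * 18.347012 = 0.0241 ms


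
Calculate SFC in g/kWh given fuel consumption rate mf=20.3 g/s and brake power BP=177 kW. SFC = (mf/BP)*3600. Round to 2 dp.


SFC = (mf / BP) * 3600
Rate = 20.3 / 177 = 0.114689 g/(s*kW)
SFC = 0.114689 * 3600 = 412.88 g/kWh


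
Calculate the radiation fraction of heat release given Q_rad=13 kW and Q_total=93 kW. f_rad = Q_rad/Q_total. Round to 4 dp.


f_rad = Q_rad / Q_total
f_rad = 13 / 93 = 0.1398


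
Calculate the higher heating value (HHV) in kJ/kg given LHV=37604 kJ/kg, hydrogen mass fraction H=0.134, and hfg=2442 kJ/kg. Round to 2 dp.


HHV = LHV + hfg * 9 * H
Water addition = 2442 * 9 * 0.134 = 2945.052 kJ/kg
HHV = 37604 + 2945.052 = 40549.05 kJ/kg


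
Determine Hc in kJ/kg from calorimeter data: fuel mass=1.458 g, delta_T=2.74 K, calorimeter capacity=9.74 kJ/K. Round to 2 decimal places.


Hc = C_cal * delta_T / m_fuel
Q_released = 9.74 * 2.74 = 26.6876 kJ
m_fuel = 1.458 g = 1.458/1000 kg = 0.001458 kg
Hc = 26.6876 / 0.001458 = 18304.25 kJ/kg


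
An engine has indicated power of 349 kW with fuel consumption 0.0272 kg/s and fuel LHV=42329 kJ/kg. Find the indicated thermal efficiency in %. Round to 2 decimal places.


eta_ith = (IP / (mf * LHV)) * 100
Denominator = 0.0272 * 42329 = 1151.3488 kW
eta_ith = (349 / 1151.3488) * 100 = 30.31%


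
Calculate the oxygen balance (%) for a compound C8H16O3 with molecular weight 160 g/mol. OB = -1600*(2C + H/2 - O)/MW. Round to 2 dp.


OB = -1600 * (2C + H/2 - O) / MW
Inner = 2*8 + 16/2 - 3 = 21.00
OB = -1600 * 21.00 / 160 = -210.00%


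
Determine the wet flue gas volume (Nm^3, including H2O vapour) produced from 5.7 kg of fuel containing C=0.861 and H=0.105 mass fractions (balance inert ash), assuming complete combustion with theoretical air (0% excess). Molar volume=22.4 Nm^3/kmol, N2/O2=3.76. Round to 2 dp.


Per kg fuel: CO2 = (C/12 kmol)*22.4 = (0.861/12)*22.4 = 1.60720 Nm^3
Per kg fuel: H2O = (H/2 kmol)*22.4 = (0.105/2)*22.4 = 1.17600 Nm^3
O2 needed per kg fuel = C/12 + H/4 = 0.861/12 + 0.105/4 = 0.09800000 kmol
Per kg fuel: N2 = O2*3.76*22.4 = 0.09800000*3.76*22.4 = 8.25395 Nm^3
Total per kg = 1.60720 + 1.17600 + 8.25395 = 11.03715 Nm^3
Total = 11.03715 * 5.7 = 62.91 Nm^3


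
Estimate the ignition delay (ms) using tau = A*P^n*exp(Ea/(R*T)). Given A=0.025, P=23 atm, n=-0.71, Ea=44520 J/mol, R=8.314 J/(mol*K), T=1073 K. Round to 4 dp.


tau = A * P^n * exp(Ea/(R*T))
P^n = 23^(-0.71) = 0.10793772
Ea/(R*T) = 44520/(8.314*1073) = 4.990516
exp(Ea/(R*T)) = 147.012197
tau = 0.025 * 0.10793772 * 147.012197 = 0.3967 ms


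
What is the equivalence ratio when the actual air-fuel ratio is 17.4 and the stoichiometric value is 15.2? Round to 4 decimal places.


phi = AFR_stoich / AFR_actual
phi = 15.2 / 17.4 = 0.8736


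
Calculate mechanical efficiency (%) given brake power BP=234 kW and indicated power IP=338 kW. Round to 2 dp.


eta_mech = (BP / IP) * 100
Ratio = 234 / 338 = 0.6923
eta_mech = 0.6923 * 100 = 69.23%


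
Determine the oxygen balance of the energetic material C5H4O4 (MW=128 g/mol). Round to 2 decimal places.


OB = -1600 * (2C + H/2 - O) / MW
Inner = 2*5 + 4/2 - 4 = 8.00
OB = -1600 * 8.00 / 128 = -100.00%


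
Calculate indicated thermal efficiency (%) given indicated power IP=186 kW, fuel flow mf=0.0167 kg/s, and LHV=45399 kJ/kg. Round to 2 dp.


eta_ith = (IP / (mf * LHV)) * 100
Denominator = 0.0167 * 45399 = 758.1633 kW
eta_ith = (186 / 758.1633) * 100 = 24.53%


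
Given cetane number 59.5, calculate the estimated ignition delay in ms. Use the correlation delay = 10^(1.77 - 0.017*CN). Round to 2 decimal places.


delay = 10^(1.77 - 0.017*CN)
Exponent = 1.77 - 0.017*59.5 = 0.7585
delay = 10^0.7585 = 5.73 ms


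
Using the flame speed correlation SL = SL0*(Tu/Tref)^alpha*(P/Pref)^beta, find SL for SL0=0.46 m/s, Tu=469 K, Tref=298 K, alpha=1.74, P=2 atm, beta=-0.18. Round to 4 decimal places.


SL = SL0 * (Tu/Tref)^alpha * (P/Pref)^beta
T ratio = 469/298 = 1.57382550
(T ratio)^alpha = 1.57382550^1.74 = 2.201428
(P/Pref)^beta = 2^(-0.18) = 0.882703
SL = 0.46 * 2.201428 * 0.882703 = 0.8939 m/s


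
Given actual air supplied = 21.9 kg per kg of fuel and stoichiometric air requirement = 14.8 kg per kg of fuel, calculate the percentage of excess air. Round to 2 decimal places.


Excess air = actual - stoichiometric = 21.9 - 14.8 = 7.10 kg/kg fuel
Excess air % = (excess / stoich) * 100 = (7.10 / 14.8) * 100 = 47.97%


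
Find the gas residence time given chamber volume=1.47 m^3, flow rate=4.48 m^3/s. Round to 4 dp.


tau = V / Q_flow
tau = 1.47 / 4.48 = 0.3281 s


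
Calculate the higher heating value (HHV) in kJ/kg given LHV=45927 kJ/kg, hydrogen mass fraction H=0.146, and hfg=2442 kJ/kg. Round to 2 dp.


HHV = LHV + hfg * 9 * H
Water addition = 2442 * 9 * 0.146 = 3208.788 kJ/kg
HHV = 45927 + 3208.788 = 49135.79 kJ/kg


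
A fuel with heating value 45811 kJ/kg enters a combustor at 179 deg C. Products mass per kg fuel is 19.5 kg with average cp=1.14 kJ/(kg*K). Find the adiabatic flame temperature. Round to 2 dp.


T_ad = T_in + Hc / (m_p * cp)
Denominator = 19.5 * 1.14 = 22.2300
Temperature rise = 45811 / 22.2300 = 2060.77 K
T_ad = 179 + 2060.77 = 2239.77 deg C


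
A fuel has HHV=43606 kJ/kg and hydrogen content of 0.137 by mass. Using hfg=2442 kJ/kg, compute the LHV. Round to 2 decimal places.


LHV = HHV - hfg * 9 * H
Water correction = 2442 * 9 * 0.137 = 3010.986 kJ/kg
LHV = 43606 - 3010.986 = 40595.01 kJ/kg


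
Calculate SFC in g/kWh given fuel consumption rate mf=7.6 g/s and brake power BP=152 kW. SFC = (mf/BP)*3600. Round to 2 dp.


SFC = (mf / BP) * 3600
Rate = 7.6 / 152 = 0.050000 g/(s*kW)
SFC = 0.050000 * 3600 = 180.00 g/kWh


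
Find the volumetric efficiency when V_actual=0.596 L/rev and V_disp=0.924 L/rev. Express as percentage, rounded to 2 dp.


eta_v = (V_actual / V_disp) * 100
Ratio = 0.596 / 0.924 = 0.6450
eta_v = 0.6450 * 100 = 64.50%


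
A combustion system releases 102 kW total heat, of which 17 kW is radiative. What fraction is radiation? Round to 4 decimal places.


f_rad = Q_rad / Q_total
f_rad = 17 / 102 = 0.1667


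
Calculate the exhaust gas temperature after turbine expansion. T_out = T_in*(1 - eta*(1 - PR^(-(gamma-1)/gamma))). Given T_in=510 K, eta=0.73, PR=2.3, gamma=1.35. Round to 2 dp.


T_out = T_in * (1 - eta * (1 - PR^(-(gamma-1)/gamma)))
Exponent = -(1.35-1)/1.35 = -0.25925926
PR^exp = 2.3^(-0.25925926) = 0.80578413
Factor = 1 - 0.73*(1 - 0.80578413) = 0.85822241
T_out = 510 * 0.85822241 = 437.69 K


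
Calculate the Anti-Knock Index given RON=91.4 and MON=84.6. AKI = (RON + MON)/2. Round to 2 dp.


AKI = (RON + MON) / 2
AKI = (91.4 + 84.6) / 2
AKI = 176.0 / 2 = 88.00


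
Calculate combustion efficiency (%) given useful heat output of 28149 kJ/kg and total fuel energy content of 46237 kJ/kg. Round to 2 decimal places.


Efficiency = (Q_useful / Q_fuel) * 100
Efficiency = (28149 / 46237) * 100
Efficiency = 0.6088 * 100 = 60.88%


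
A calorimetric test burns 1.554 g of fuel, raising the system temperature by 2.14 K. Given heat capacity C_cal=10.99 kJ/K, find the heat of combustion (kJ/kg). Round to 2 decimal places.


Hc = C_cal * delta_T / m_fuel
Q_released = 10.99 * 2.14 = 23.5186 kJ
m_fuel = 1.554 g = 1.554/1000 kg = 0.001554 kg
Hc = 23.5186 / 0.001554 = 15134.23 kJ/kg


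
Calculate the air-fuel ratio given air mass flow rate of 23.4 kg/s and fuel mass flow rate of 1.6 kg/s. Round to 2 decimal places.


AFR = m_air / m_fuel
AFR = 23.4 / 1.6 = 14.63


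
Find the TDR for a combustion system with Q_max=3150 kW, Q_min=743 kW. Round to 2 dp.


TDR = Q_max / Q_min
TDR = 3150 / 743 = 4.24


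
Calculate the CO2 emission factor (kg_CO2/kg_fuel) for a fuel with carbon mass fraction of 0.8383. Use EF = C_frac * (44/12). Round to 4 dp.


EF = C_frac * (M_CO2 / M_C)
EF = 0.8383 * (44/12)
EF = 0.8383 * 3.666667 = 3.0738 kg_CO2/kg_fuel


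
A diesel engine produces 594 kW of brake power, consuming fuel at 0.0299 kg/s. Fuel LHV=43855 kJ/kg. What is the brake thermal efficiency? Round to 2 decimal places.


eta_BTE = (BP / (mf * LHV)) * 100
Denominator = 0.0299 * 43855 = 1311.2645 kW
eta_BTE = (594 / 1311.2645) * 100 = 45.30%


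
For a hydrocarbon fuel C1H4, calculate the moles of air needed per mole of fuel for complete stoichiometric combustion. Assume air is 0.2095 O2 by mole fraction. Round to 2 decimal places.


Balanced combustion: C1H4 + 2 O2 -> 1 CO2 + 2 H2O
O2 needed = C + H/4 = 1 + 4/4 = 2.00 moles
Air moles = O2 / 0.2095 = 2.00 / 0.2095 = 9.55 moles air


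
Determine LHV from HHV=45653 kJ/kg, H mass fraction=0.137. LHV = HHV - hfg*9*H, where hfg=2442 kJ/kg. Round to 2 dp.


LHV = HHV - hfg * 9 * H
Water correction = 2442 * 9 * 0.137 = 3010.986 kJ/kg
LHV = 45653 - 3010.986 = 42642.01 kJ/kg


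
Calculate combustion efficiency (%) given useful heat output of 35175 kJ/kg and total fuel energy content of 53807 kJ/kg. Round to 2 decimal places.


Efficiency = (Q_useful / Q_fuel) * 100
Efficiency = (35175 / 53807) * 100
Efficiency = 0.6537 * 100 = 65.37%


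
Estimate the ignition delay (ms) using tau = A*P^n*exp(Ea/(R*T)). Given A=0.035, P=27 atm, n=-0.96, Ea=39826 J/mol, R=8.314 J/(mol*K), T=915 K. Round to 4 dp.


tau = A * P^n * exp(Ea/(R*T))
P^n = 27^(-0.96) = 0.04225623
Ea/(R*T) = 39826/(8.314*915) = 5.235228
exp(Ea/(R*T)) = 187.771856
tau = 0.035 * 0.04225623 * 187.771856 = 0.2777 ms


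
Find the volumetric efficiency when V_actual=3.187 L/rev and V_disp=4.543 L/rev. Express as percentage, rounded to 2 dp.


eta_v = (V_actual / V_disp) * 100
Ratio = 3.187 / 4.543 = 0.7015
eta_v = 0.7015 * 100 = 70.15%


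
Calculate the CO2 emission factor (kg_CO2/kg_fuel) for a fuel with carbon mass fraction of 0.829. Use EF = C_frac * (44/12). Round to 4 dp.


EF = C_frac * (M_CO2 / M_C)
EF = 0.829 * (44/12)
EF = 0.829 * 3.666667 = 3.0397 kg_CO2/kg_fuel


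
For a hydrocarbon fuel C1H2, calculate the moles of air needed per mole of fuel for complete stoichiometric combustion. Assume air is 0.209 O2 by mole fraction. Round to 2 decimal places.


Balanced combustion: C1H2 + 1.5 O2 -> 1 CO2 + 1 H2O
O2 needed = C + H/4 = 1 + 2/4 = 1.50 moles
Air moles = O2 / 0.209 = 1.50 / 0.209 = 7.18 moles air


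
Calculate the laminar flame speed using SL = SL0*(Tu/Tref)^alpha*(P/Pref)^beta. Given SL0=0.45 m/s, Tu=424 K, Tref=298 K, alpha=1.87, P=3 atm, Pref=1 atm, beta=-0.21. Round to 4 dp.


SL = SL0 * (Tu/Tref)^alpha * (P/Pref)^beta
T ratio = 424/298 = 1.42281879
(T ratio)^alpha = 1.42281879^1.87 = 1.933703
(P/Pref)^beta = 3^(-0.21) = 0.793971
SL = 0.45 * 1.933703 * 0.793971 = 0.6909 m/s


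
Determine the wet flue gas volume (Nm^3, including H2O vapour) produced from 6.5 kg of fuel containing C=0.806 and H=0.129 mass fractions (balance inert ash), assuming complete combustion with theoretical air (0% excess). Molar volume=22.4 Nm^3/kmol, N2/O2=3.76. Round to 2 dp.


Per kg fuel: CO2 = (C/12 kmol)*22.4 = (0.806/12)*22.4 = 1.50453 Nm^3
Per kg fuel: H2O = (H/2 kmol)*22.4 = (0.129/2)*22.4 = 1.44480 Nm^3
O2 needed per kg fuel = C/12 + H/4 = 0.806/12 + 0.129/4 = 0.09941667 kmol
Per kg fuel: N2 = O2*3.76*22.4 = 0.09941667*3.76*22.4 = 8.37327 Nm^3
Total per kg = 1.50453 + 1.44480 + 8.37327 = 11.32260 Nm^3
Total = 11.32260 * 6.5 = 73.60 Nm^3


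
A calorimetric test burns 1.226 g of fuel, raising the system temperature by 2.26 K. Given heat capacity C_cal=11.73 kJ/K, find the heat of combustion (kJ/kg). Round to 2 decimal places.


Hc = C_cal * delta_T / m_fuel
Q_released = 11.73 * 2.26 = 26.5098 kJ
m_fuel = 1.226 g = 1.226/1000 kg = 0.001226 kg
Hc = 26.5098 / 0.001226 = 21623.00 kJ/kg


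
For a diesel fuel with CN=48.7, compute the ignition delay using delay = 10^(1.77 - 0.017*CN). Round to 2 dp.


delay = 10^(1.77 - 0.017*CN)
Exponent = 1.77 - 0.017*48.7 = 0.9421
delay = 10^0.9421 = 8.75 ms


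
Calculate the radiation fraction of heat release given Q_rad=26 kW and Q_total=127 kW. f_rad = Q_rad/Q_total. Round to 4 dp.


f_rad = Q_rad / Q_total
f_rad = 26 / 127 = 0.2047


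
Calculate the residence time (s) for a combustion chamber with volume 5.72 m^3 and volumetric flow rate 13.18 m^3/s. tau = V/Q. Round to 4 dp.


tau = V / Q_flow
tau = 5.72 / 13.18 = 0.4340 s


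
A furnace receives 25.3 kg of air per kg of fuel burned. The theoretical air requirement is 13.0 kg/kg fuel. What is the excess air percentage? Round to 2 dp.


Excess air = actual - stoichiometric = 25.3 - 13.0 = 12.30 kg/kg fuel
Excess air % = (excess / stoich) * 100 = (12.30 / 13.0) * 100 = 94.62%


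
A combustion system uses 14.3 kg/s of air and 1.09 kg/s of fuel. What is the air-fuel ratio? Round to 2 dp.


AFR = m_air / m_fuel
AFR = 14.3 / 1.09 = 13.12


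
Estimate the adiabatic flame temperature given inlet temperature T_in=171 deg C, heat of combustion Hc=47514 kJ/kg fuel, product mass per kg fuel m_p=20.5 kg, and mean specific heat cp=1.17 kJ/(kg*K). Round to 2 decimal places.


T_ad = T_in + Hc / (m_p * cp)
Denominator = 20.5 * 1.17 = 23.9850
Temperature rise = 47514 / 23.9850 = 1980.99 K
T_ad = 171 + 1980.99 = 2151.99 deg C


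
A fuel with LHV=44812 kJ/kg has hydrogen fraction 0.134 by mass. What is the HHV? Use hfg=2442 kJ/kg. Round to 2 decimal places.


HHV = LHV + hfg * 9 * H
Water addition = 2442 * 9 * 0.134 = 2945.052 kJ/kg
HHV = 44812 + 2945.052 = 47757.05 kJ/kg


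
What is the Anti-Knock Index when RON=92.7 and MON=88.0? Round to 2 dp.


AKI = (RON + MON) / 2
AKI = (92.7 + 88.0) / 2
AKI = 180.7 / 2 = 90.35


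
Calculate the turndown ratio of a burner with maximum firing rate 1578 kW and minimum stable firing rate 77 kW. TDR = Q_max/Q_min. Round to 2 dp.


TDR = Q_max / Q_min
TDR = 1578 / 77 = 20.49


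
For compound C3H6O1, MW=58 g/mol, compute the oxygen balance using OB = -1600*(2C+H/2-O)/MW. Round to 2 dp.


OB = -1600 * (2C + H/2 - O) / MW
Inner = 2*3 + 6/2 - 1 = 8.00
OB = -1600 * 8.00 / 58 = -220.69%


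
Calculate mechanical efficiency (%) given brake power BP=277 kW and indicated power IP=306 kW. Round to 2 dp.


eta_mech = (BP / IP) * 100
Ratio = 277 / 306 = 0.9052
eta_mech = 0.9052 * 100 = 90.52%


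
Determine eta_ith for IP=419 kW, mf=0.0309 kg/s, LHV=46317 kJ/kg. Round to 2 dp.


eta_ith = (IP / (mf * LHV)) * 100
Denominator = 0.0309 * 46317 = 1431.1953 kW
eta_ith = (419 / 1431.1953) * 100 = 29.28%


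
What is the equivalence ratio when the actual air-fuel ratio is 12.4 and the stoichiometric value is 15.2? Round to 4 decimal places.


phi = AFR_stoich / AFR_actual
phi = 15.2 / 12.4 = 1.2258


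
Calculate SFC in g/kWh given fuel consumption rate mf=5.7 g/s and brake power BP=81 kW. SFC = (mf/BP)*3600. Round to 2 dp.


SFC = (mf / BP) * 3600
Rate = 5.7 / 81 = 0.070370 g/(s*kW)
SFC = 0.070370 * 3600 = 253.33 g/kWh


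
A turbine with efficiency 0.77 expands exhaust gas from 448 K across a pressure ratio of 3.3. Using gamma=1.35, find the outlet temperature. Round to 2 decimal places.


T_out = T_in * (1 - eta * (1 - PR^(-(gamma-1)/gamma)))
Exponent = -(1.35-1)/1.35 = -0.25925926
PR^exp = 3.3^(-0.25925926) = 0.73378775
Factor = 1 - 0.77*(1 - 0.73378775) = 0.79501657
T_out = 448 * 0.79501657 = 356.17 K


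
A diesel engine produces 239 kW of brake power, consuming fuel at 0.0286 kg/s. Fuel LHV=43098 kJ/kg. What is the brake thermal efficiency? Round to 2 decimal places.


eta_BTE = (BP / (mf * LHV)) * 100
Denominator = 0.0286 * 43098 = 1232.6028 kW
eta_BTE = (239 / 1232.6028) * 100 = 19.39%


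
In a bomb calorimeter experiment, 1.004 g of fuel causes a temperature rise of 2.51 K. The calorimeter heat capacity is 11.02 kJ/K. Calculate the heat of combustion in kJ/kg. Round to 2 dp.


Hc = C_cal * delta_T / m_fuel
Q_released = 11.02 * 2.51 = 27.6602 kJ
m_fuel = 1.004 g = 1.004/1000 kg = 0.001004 kg
Hc = 27.6602 / 0.001004 = 27550.00 kJ/kg


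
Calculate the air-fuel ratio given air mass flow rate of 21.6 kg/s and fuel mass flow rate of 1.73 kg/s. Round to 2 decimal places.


AFR = m_air / m_fuel
AFR = 21.6 / 1.73 = 12.49


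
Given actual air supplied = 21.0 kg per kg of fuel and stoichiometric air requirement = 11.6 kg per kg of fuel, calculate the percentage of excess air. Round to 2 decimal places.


Excess air = actual - stoichiometric = 21.0 - 11.6 = 9.40 kg/kg fuel
Excess air % = (excess / stoich) * 100 = (9.40 / 11.6) * 100 = 81.03%


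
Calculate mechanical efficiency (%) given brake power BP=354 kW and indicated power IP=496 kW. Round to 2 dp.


eta_mech = (BP / IP) * 100
Ratio = 354 / 496 = 0.7137
eta_mech = 0.7137 * 100 = 71.37%


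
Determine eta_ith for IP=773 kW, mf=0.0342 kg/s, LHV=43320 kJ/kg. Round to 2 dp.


eta_ith = (IP / (mf * LHV)) * 100
Denominator = 0.0342 * 43320 = 1481.5440 kW
eta_ith = (773 / 1481.5440) * 100 = 52.18%


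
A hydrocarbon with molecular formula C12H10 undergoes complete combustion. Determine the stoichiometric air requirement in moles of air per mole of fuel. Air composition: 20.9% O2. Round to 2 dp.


Balanced combustion: C12H10 + 14.5 O2 -> 12 CO2 + 5 H2O
O2 needed = C + H/4 = 12 + 10/4 = 14.50 moles
Air moles = O2 / 0.209 = 14.50 / 0.209 = 69.38 moles air


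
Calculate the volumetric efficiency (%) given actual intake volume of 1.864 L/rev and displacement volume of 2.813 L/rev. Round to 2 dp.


eta_v = (V_actual / V_disp) * 100
Ratio = 1.864 / 2.813 = 0.6626
eta_v = 0.6626 * 100 = 66.26%


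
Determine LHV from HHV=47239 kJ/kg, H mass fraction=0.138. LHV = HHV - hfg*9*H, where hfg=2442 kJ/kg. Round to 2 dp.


LHV = HHV - hfg * 9 * H
Water correction = 2442 * 9 * 0.138 = 3032.964 kJ/kg
LHV = 47239 - 3032.964 = 44206.04 kJ/kg


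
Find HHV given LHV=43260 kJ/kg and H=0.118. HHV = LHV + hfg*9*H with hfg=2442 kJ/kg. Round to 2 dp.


HHV = LHV + hfg * 9 * H
Water addition = 2442 * 9 * 0.118 = 2593.404 kJ/kg
HHV = 43260 + 2593.404 = 45853.40 kJ/kg


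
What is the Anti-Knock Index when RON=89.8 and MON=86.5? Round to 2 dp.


AKI = (RON + MON) / 2
AKI = (89.8 + 86.5) / 2
AKI = 176.3 / 2 = 88.15


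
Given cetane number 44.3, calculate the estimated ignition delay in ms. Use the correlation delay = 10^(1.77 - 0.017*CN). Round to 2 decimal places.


delay = 10^(1.77 - 0.017*CN)
Exponent = 1.77 - 0.017*44.3 = 1.0169
delay = 10^1.0169 = 10.40 ms


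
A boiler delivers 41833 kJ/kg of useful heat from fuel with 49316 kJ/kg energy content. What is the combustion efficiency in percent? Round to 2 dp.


Efficiency = (Q_useful / Q_fuel) * 100
Efficiency = (41833 / 49316) * 100
Efficiency = 0.8483 * 100 = 84.83%


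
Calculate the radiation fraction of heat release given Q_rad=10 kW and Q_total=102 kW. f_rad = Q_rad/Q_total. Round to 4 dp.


f_rad = Q_rad / Q_total
f_rad = 10 / 102 = 0.0980


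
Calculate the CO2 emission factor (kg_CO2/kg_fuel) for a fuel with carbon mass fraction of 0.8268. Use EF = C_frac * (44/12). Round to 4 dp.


EF = C_frac * (M_CO2 / M_C)
EF = 0.8268 * (44/12)
EF = 0.8268 * 3.666667 = 3.0316 kg_CO2/kg_fuel


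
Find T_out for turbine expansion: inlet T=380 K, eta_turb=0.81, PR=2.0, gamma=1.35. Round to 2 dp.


T_out = T_in * (1 - eta * (1 - PR^(-(gamma-1)/gamma)))
Exponent = -(1.35-1)/1.35 = -0.25925926
PR^exp = 2.0^(-0.25925926) = 0.83551680
Factor = 1 - 0.81*(1 - 0.83551680) = 0.86676861
T_out = 380 * 0.86676861 = 329.37 K


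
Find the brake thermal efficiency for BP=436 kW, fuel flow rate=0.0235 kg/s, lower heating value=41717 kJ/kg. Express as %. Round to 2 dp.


eta_BTE = (BP / (mf * LHV)) * 100
Denominator = 0.0235 * 41717 = 980.3495 kW
eta_BTE = (436 / 980.3495) * 100 = 44.47%


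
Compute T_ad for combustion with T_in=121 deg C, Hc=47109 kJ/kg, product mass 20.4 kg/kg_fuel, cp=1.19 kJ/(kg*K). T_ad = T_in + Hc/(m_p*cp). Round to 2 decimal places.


T_ad = T_in + Hc / (m_p * cp)
Denominator = 20.4 * 1.19 = 24.2760
Temperature rise = 47109 / 24.2760 = 1940.56 K
T_ad = 121 + 1940.56 = 2061.56 deg C


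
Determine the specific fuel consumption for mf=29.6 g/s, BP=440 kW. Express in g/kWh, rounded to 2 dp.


SFC = (mf / BP) * 3600
Rate = 29.6 / 440 = 0.067273 g/(s*kW)
SFC = 0.067273 * 3600 = 242.18 g/kWh


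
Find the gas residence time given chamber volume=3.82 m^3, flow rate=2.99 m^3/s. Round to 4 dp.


tau = V / Q_flow
tau = 3.82 / 2.99 = 1.2776 s


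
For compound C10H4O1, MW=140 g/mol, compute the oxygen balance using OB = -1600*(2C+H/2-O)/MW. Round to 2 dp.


OB = -1600 * (2C + H/2 - O) / MW
Inner = 2*10 + 4/2 - 1 = 21.00
OB = -1600 * 21.00 / 140 = -240.00%


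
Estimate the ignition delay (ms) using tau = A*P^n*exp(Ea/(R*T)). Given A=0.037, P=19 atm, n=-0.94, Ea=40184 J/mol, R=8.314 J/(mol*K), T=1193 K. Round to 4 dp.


tau = A * P^n * exp(Ea/(R*T))
P^n = 19^(-0.94) = 0.06280173
Ea/(R*T) = 40184/(8.314*1193) = 4.051377
exp(Ea/(R*T)) = 57.476571
tau = 0.037 * 0.06280173 * 57.476571 = 0.1336 ms


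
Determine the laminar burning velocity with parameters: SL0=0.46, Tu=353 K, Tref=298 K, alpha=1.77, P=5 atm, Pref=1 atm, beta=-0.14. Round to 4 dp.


SL = SL0 * (Tu/Tref)^alpha * (P/Pref)^beta
T ratio = 353/298 = 1.18456376
(T ratio)^alpha = 1.18456376^1.77 = 1.349579
(P/Pref)^beta = 5^(-0.14) = 0.798260
SL = 0.46 * 1.349579 * 0.798260 = 0.4956 m/s


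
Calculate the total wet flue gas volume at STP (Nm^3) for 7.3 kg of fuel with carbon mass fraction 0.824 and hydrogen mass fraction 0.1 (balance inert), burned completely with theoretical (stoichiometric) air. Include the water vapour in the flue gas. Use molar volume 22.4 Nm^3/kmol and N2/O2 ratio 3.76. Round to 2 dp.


Per kg fuel: CO2 = (C/12 kmol)*22.4 = (0.824/12)*22.4 = 1.53813 Nm^3
Per kg fuel: H2O = (H/2 kmol)*22.4 = (0.1/2)*22.4 = 1.12000 Nm^3
O2 needed per kg fuel = C/12 + H/4 = 0.824/12 + 0.1/4 = 0.09366667 kmol
Per kg fuel: N2 = O2*3.76*22.4 = 0.09366667*3.76*22.4 = 7.88898 Nm^3
Total per kg = 1.53813 + 1.12000 + 7.88898 = 10.54711 Nm^3
Total = 10.54711 * 7.3 = 76.99 Nm^3


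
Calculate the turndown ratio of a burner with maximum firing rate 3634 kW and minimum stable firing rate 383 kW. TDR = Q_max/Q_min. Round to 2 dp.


TDR = Q_max / Q_min
TDR = 3634 / 383 = 9.49


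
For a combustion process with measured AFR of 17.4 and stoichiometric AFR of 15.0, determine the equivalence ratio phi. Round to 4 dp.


phi = AFR_stoich / AFR_actual
phi = 15.0 / 17.4 = 0.8621


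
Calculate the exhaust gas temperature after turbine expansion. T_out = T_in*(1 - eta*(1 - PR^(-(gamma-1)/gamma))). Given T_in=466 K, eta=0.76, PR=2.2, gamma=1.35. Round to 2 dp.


T_out = T_in * (1 - eta * (1 - PR^(-(gamma-1)/gamma)))
Exponent = -(1.35-1)/1.35 = -0.25925926
PR^exp = 2.2^(-0.25925926) = 0.81512413
Factor = 1 - 0.76*(1 - 0.81512413) = 0.85949434
T_out = 466 * 0.85949434 = 400.52 K


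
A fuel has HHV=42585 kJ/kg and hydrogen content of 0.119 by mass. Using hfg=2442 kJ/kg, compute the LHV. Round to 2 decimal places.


LHV = HHV - hfg * 9 * H
Water correction = 2442 * 9 * 0.119 = 2615.382 kJ/kg
LHV = 42585 - 2615.382 = 39969.62 kJ/kg


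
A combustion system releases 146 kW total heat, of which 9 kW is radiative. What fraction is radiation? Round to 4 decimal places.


f_rad = Q_rad / Q_total
f_rad = 9 / 146 = 0.0616


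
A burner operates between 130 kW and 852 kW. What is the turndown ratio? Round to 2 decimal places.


TDR = Q_max / Q_min
TDR = 852 / 130 = 6.55


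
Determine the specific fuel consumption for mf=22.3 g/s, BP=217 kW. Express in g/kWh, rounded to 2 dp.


SFC = (mf / BP) * 3600
Rate = 22.3 / 217 = 0.102765 g/(s*kW)
SFC = 0.102765 * 3600 = 369.95 g/kWh


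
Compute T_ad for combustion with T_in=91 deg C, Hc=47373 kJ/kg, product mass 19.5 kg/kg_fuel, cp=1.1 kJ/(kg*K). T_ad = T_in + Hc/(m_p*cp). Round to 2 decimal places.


T_ad = T_in + Hc / (m_p * cp)
Denominator = 19.5 * 1.1 = 21.4500
Temperature rise = 47373 / 21.4500 = 2208.53 K
T_ad = 91 + 2208.53 = 2299.53 deg C


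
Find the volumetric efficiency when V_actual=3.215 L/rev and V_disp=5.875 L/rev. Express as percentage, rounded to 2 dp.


eta_v = (V_actual / V_disp) * 100
Ratio = 3.215 / 5.875 = 0.5472
eta_v = 0.5472 * 100 = 54.72%


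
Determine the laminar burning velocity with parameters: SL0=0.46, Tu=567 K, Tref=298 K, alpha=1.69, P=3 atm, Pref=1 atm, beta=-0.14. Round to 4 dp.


SL = SL0 * (Tu/Tref)^alpha * (P/Pref)^beta
T ratio = 567/298 = 1.90268456
(T ratio)^alpha = 1.90268456^1.69 = 2.965718
(P/Pref)^beta = 3^(-0.14) = 0.857439
SL = 0.46 * 2.965718 * 0.857439 = 1.1697 m/s


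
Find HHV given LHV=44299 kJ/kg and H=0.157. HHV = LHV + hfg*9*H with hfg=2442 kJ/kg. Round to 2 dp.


HHV = LHV + hfg * 9 * H
Water addition = 2442 * 9 * 0.157 = 3450.546 kJ/kg
HHV = 44299 + 3450.546 = 47749.55 kJ/kg


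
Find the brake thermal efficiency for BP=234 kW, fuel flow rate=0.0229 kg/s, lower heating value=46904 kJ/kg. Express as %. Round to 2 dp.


eta_BTE = (BP / (mf * LHV)) * 100
Denominator = 0.0229 * 46904 = 1074.1016 kW
eta_BTE = (234 / 1074.1016) * 100 = 21.79%


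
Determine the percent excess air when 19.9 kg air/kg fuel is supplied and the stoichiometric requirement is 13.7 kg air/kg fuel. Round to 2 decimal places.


Excess air = actual - stoichiometric = 19.9 - 13.7 = 6.20 kg/kg fuel
Excess air % = (excess / stoich) * 100 = (6.20 / 13.7) * 100 = 45.26%


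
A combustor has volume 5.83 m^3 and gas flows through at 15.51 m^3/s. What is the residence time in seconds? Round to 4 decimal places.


tau = V / Q_flow
tau = 5.83 / 15.51 = 0.3759 s


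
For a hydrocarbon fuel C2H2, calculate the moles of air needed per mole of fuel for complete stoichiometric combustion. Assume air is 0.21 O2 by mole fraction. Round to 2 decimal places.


Balanced combustion: C2H2 + 2.5 O2 -> 2 CO2 + 1 H2O
O2 needed = C + H/4 = 2 + 2/4 = 2.50 moles
Air moles = O2 / 0.21 = 2.50 / 0.21 = 11.90 moles air


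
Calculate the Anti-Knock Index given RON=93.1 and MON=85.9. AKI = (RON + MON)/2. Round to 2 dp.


AKI = (RON + MON) / 2
AKI = (93.1 + 85.9) / 2
AKI = 179.0 / 2 = 89.50


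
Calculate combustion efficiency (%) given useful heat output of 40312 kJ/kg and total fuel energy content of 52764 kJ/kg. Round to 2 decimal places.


Efficiency = (Q_useful / Q_fuel) * 100
Efficiency = (40312 / 52764) * 100
Efficiency = 0.7640 * 100 = 76.40%


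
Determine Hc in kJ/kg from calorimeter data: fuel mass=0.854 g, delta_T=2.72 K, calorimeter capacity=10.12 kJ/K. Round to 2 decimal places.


Hc = C_cal * delta_T / m_fuel
Q_released = 10.12 * 2.72 = 27.5264 kJ
m_fuel = 0.854 g = 0.854/1000 kg = 0.000854 kg
Hc = 27.5264 / 0.000854 = 32232.32 kJ/kg


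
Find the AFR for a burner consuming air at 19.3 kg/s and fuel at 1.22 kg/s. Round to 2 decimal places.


AFR = m_air / m_fuel
AFR = 19.3 / 1.22 = 15.82


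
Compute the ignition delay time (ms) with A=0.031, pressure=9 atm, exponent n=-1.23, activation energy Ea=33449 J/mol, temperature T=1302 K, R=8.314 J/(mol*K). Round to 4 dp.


tau = A * P^n * exp(Ea/(R*T))
P^n = 9^(-1.23) = 0.06703193
Ea/(R*T) = 33449/(8.314*1302) = 3.090026
exp(Ea/(R*T)) = 21.977649
tau = 0.031 * 0.06703193 * 21.977649 = 0.0457 ms


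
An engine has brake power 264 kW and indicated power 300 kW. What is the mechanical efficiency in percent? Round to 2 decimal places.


eta_mech = (BP / IP) * 100
Ratio = 264 / 300 = 0.8800
eta_mech = 0.8800 * 100 = 88.00%


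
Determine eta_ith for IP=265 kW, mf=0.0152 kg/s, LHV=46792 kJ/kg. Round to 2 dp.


eta_ith = (IP / (mf * LHV)) * 100
Denominator = 0.0152 * 46792 = 711.2384 kW
eta_ith = (265 / 711.2384) * 100 = 37.26%


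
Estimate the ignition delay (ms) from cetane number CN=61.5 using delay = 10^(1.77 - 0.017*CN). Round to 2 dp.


delay = 10^(1.77 - 0.017*CN)
Exponent = 1.77 - 0.017*61.5 = 0.7245
delay = 10^0.7245 = 5.30 ms


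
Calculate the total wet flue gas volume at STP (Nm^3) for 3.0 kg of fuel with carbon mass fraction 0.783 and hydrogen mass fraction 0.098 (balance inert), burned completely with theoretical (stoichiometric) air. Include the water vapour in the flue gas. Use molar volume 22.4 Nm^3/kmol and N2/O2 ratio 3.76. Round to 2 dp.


Per kg fuel: CO2 = (C/12 kmol)*22.4 = (0.783/12)*22.4 = 1.46160 Nm^3
Per kg fuel: H2O = (H/2 kmol)*22.4 = (0.098/2)*22.4 = 1.09760 Nm^3
O2 needed per kg fuel = C/12 + H/4 = 0.783/12 + 0.098/4 = 0.08975000 kmol
Per kg fuel: N2 = O2*3.76*22.4 = 0.08975000*3.76*22.4 = 7.55910 Nm^3
Total per kg = 1.46160 + 1.09760 + 7.55910 = 10.11830 Nm^3
Total = 10.11830 * 3.0 = 30.35 Nm^3


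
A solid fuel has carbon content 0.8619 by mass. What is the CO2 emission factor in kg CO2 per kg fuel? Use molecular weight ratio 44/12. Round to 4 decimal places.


EF = C_frac * (M_CO2 / M_C)
EF = 0.8619 * (44/12)
EF = 0.8619 * 3.666667 = 3.1603 kg_CO2/kg_fuel


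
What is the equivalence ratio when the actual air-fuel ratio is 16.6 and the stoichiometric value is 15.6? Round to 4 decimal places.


phi = AFR_stoich / AFR_actual
phi = 15.6 / 16.6 = 0.9398


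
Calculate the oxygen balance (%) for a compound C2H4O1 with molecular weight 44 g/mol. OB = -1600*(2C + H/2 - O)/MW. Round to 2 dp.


OB = -1600 * (2C + H/2 - O) / MW
Inner = 2*2 + 4/2 - 1 = 5.00
OB = -1600 * 5.00 / 44 = -181.82%


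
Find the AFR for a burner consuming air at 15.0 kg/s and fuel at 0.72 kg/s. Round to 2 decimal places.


AFR = m_air / m_fuel
AFR = 15.0 / 0.72 = 20.83


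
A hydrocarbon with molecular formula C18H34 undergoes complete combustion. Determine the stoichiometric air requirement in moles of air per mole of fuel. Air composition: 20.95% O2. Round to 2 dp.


Balanced combustion: C18H34 + 26.5 O2 -> 18 CO2 + 17 H2O
O2 needed = C + H/4 = 18 + 34/4 = 26.50 moles
Air moles = O2 / 0.2095 = 26.50 / 0.2095 = 126.49 moles air


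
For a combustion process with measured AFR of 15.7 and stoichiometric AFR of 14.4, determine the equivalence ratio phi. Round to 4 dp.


phi = AFR_stoich / AFR_actual
phi = 14.4 / 15.7 = 0.9172


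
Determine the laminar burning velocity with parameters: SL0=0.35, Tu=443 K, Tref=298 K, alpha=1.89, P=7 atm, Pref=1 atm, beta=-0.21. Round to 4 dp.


SL = SL0 * (Tu/Tref)^alpha * (P/Pref)^beta
T ratio = 443/298 = 1.48657718
(T ratio)^alpha = 1.48657718^1.89 = 2.115604
(P/Pref)^beta = 7^(-0.21) = 0.664553
SL = 0.35 * 2.115604 * 0.664553 = 0.4921 m/s
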